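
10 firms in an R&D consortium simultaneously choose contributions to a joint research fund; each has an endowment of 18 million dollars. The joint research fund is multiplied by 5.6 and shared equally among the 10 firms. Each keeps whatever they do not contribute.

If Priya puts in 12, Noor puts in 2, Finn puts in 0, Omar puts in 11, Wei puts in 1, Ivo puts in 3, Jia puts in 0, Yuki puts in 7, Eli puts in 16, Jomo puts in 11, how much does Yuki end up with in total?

46.28 million dollars

Total contributed: 12 + 2 + 0 + 11 + 1 + 3 + 0 + 7 + 16 + 11 = 63.
Each receives 5.6 × 63 / 10 = 35.28 from the joint research fund.
Yuki keeps 18 − 7 = 11, so Yuki's payoff is 11 + 35.28 = 46.28.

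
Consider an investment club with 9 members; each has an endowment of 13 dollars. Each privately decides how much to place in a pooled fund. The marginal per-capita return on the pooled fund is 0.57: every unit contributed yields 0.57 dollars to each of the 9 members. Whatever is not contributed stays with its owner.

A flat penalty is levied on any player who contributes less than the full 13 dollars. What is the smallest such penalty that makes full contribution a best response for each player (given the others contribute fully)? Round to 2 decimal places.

5.59 dollars

Given the others contribute fully, the best deviation is to contribute 0 (any partial contribution still incurs the fine and gives up units whose private return 0.57 is below 1).
Deviating from 13 to 0 saves 13 dollars but forfeits the deviator's share of the drop in the pooled fund: 0.57 × 13 = 7.41.
So the deviation gain is 13 − 7.41 = 5.59, and the fine must be at least 5.59 dollars to wipe it out.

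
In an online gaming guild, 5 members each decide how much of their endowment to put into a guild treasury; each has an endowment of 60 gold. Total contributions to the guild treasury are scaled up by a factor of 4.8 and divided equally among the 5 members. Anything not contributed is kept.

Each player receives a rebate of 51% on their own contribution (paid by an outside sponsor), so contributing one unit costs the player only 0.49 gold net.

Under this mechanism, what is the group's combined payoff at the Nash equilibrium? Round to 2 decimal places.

1593.00 gold

Under the mechanism each unit contributed yields (4.8/5) / 0.49 = 1.9592 back to its contributor per unit of net cost, which exceeds 1, making full contribution the dominant choice for everyone.
So the Nash equilibrium is full contribution by all 5; the group earns 5 × (60 × 0.51 + 4.8 × 60) = 1593.00.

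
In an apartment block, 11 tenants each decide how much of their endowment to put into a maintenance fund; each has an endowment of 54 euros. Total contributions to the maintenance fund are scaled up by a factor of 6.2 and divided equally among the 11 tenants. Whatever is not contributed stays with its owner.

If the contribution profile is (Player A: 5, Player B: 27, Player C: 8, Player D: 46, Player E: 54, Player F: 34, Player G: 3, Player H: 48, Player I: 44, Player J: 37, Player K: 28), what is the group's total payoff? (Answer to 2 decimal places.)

Total contributed: 5 + 27 + 8 + 46 + 54 + 34 + 3 + 48 + 44 + 37 + 28 = 334; total kept: 11 × 54 − 334 = 260.
The maintenance fund pays out 6.2 × 334 = 2070.80 in aggregate.
Group total = 260 + 2070.80 = 2330.80.

2330.80 euros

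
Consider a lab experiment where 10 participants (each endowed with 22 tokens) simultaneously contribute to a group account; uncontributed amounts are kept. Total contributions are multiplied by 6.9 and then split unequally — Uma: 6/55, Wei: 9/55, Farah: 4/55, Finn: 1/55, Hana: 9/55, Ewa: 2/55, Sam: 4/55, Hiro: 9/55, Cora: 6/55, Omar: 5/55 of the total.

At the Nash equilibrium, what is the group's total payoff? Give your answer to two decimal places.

Player j's private return per contributed unit is 6.9 × (j's share). Contributing is weakly dominant for j when that share is at least 1/6.9 = 0.1449, and contributing 0 is dominant otherwise.
The shares above 0.1449 belong to Wei, Hana and Hiro, contributing 22 each; the remaining 7 contribute 0. Total contributed: 66.
The group account pays out 6.9 × 66 = 455.40 in total (split across the unequal shares, but the aggregate is all that matters for the group sum).
The 7 free-riders keep 22 each, adding 154. Group total = 154 + 455.40 = 609.40.

609.40 tokens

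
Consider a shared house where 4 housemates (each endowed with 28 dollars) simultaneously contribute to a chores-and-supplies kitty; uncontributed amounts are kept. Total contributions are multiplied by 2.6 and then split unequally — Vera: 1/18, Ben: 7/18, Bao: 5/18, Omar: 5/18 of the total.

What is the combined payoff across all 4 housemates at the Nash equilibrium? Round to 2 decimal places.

156.80 dollars

Player j's private return per contributed unit is 2.6 × (j's share). Contributing is weakly dominant for j when that share is at least 1/2.6 = 0.3846, and contributing 0 is dominant otherwise.
Only Ben (7/18) clears that bar, contributing 28; the remaining 3 contribute 0. Total contributed: 28.
The chores-and-supplies kitty pays out 2.6 × 28 = 72.80 in total (split across the unequal shares, but the aggregate is all that matters for the group sum).
The 3 free-riders keep 28 each, adding 84. Group total = 84 + 72.80 = 156.80.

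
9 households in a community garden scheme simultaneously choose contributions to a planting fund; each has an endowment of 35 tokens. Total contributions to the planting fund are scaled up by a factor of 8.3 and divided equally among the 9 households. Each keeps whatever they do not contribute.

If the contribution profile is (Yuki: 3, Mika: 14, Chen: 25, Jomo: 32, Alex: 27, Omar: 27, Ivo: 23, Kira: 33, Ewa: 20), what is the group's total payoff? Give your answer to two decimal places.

Total contributed: 3 + 14 + 25 + 32 + 27 + 27 + 23 + 33 + 20 = 204; total kept: 9 × 35 − 204 = 111.
The planting fund pays out 8.3 × 204 = 1693.20 in aggregate.
Group total = 111 + 1693.20 = 1804.20.

1804.20 tokens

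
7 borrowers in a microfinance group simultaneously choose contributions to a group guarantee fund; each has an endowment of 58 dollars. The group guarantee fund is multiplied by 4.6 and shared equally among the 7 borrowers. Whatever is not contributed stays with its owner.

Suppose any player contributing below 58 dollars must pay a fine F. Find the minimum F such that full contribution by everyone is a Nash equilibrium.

19.89 dollars

Given the others contribute fully, the best deviation is to contribute 0 (any partial contribution still incurs the fine and gives up units whose private return 0.6571 is below 1).
Deviating from 58 to 0 saves 58 dollars but forfeits the deviator's share of the drop in the group guarantee fund: 4.6/7 × 58 = 38.11.
So the deviation gain is 58 − 38.11 = 19.89, and the fine must be at least 19.89 dollars to wipe it out.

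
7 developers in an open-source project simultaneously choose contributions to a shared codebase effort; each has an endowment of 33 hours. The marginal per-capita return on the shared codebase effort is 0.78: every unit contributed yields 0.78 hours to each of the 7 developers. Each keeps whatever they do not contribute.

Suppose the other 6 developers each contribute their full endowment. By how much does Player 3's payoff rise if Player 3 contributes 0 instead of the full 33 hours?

Switching from a contribution of 33 to 0 lets Player 3 keep an extra 33 hours, but lowers the shared codebase effort by 33, which costs Player 3 their own share of that drop: 0.78 × 33 = 25.74.
Net gain = 33 − 25.74 = 7.26. The private return per contributed unit (0.78) is below 1, so free-riding is indeed the best response regardless of what the others do.

7.26 hours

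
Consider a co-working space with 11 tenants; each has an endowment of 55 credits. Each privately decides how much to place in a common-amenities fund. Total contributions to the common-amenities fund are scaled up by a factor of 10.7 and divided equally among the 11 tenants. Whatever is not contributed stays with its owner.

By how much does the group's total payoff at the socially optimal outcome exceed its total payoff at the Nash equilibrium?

5868.50 credits

Each contributed unit returns 10.7/11 = 0.9727 to its contributor — below 1 — so contributing 0 is dominant for every player. At the Nash equilibrium everyone keeps their 55, and the group total is 11 × 55 = 605.
Each contributed unit returns 10.700 to the group as a whole (0.9727 to each of 11 players), which exceeds 1, so the social optimum is full contribution: group total = 10.700 × 605 = 6473.50.
Efficiency loss = 6473.50 − 605 = 5868.50.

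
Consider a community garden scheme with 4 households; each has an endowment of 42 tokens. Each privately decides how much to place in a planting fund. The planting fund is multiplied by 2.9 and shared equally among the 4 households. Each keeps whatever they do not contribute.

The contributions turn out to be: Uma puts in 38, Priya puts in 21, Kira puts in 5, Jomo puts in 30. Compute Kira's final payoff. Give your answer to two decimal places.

105.15 tokens

Total contributed: 38 + 21 + 5 + 30 = 94.
Each receives 2.9 × 94 / 4 = 68.15 from the planting fund.
Kira keeps 42 − 5 = 37, so Kira's payoff is 37 + 68.15 = 105.15.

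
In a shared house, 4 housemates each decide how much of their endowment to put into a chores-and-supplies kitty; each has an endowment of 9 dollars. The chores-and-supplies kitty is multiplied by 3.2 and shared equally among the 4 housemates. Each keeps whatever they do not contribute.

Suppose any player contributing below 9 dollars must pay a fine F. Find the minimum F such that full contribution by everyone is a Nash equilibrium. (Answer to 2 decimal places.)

Given the others contribute fully, the best deviation is to contribute 0 (any partial contribution still incurs the fine and gives up units whose private return 0.8000 is below 1).
Deviating from 9 to 0 saves 9 dollars but forfeits the deviator's share of the drop in the chores-and-supplies kitty: 3.2/4 × 9 = 7.20.
So the deviation gain is 9 − 7.20 = 1.80, and the fine must be at least 1.80 dollars to wipe it out.

1.80 dollars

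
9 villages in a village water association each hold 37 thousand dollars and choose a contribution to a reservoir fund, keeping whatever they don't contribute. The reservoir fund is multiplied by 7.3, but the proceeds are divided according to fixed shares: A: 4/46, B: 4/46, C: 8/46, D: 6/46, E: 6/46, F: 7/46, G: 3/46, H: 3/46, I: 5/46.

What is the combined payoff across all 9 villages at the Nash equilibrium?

799.20 thousand dollars

Each unit j contributes comes back to j as 7.3 × (j's share), so j prefers to contribute only if that share exceeds 1/7.3 = 0.1370; otherwise keeping the unit dominates.
C and F clear that bar, contributing 37 each; the remaining 7 contribute 0. Total contributed: 74.
The reservoir fund pays out 7.3 × 74 = 540.20 in total (split across the unequal shares, but the aggregate is all that matters for the group sum).
The 7 free-riders keep 37 each, adding 259. Group total = 259 + 540.20 = 799.20.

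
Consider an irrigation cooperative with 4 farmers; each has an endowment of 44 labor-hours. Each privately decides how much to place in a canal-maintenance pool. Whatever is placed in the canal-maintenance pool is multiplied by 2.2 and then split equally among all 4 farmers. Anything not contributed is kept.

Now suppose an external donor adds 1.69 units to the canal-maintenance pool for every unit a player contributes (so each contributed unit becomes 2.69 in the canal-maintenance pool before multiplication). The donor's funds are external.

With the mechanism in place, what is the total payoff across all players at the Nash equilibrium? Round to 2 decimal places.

The effective private return per unit is now 2.2 × 2.69 / 4 = 1.4795 > 1, so every player's dominant strategy flips to full contribution.
So the Nash equilibrium is full contribution by all 4; the group earns 2.2 × 2.69 × 176 = 1041.57.

1041.57 labor-hours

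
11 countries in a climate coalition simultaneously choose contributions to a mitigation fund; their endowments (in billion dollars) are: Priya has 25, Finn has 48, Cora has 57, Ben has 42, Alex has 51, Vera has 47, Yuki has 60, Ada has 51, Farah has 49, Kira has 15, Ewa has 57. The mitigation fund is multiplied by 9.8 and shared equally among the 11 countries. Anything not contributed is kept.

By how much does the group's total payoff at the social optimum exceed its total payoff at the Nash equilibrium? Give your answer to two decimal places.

The private return per contributed unit is 9.8/11 = 0.8909 < 1 for every player regardless of endowment, so the Nash equilibrium is zero contribution and the group total is Σ E_j = 25 + 48 + 57 + 42 + 51 + 47 + 60 + 51 + 49 + 15 + 57 = 502.
Each contributed unit returns 9.800 to the group, so the social optimum is full contribution by everyone: group total = 9.800 × 502 = 4919.60.
Efficiency loss = (9.800 − 1) × 502 = 4417.60.

4417.60 billion dollars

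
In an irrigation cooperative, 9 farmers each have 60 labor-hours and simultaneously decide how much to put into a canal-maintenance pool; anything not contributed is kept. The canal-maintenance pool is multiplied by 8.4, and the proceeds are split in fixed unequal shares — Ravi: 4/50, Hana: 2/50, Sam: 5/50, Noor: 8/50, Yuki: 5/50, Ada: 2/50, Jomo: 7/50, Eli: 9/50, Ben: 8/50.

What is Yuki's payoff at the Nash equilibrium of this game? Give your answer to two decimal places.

Each unit j contributes comes back to j as 8.4 × (j's share), so j prefers to contribute only if that share exceeds 1/8.4 = 0.1190; otherwise keeping the unit dominates.
The shares above 0.1190 belong to Noor, Jomo, Eli and Ben, contributing 60 each; the remaining 5 contribute 0. Total contributed: 240.
Yuki keeps 60 and receives 8.4 × 240 × 5/50 = 201.60 from the canal-maintenance pool, for a payoff of 261.60.

261.60 labor-hours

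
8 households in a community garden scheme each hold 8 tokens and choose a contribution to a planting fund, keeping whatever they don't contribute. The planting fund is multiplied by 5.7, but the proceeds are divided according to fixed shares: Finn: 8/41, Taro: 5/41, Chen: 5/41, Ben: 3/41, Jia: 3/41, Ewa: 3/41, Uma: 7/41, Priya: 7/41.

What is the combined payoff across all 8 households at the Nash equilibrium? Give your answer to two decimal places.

Player j's private return per contributed unit is 5.7 × (j's share). Contributing is weakly dominant for j when that share is at least 1/5.7 = 0.1754, and contributing 0 is dominant otherwise.
Only Finn (8/41) clears that bar, contributing 8; the remaining 7 contribute 0. Total contributed: 8.
The planting fund pays out 5.7 × 8 = 45.60 in total (split across the unequal shares, but the aggregate is all that matters for the group sum).
The 7 free-riders keep 8 each, adding 56. Group total = 56 + 45.60 = 101.60.

101.60 tokens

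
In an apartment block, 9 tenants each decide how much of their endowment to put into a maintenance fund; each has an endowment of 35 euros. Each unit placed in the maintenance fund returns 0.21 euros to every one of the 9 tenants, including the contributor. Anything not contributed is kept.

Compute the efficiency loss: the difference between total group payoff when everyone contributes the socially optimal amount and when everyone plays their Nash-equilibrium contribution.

280.35 euros

The private return per contributed unit is 0.21 < 1, so contributing 0 is dominant for every player. At the Nash equilibrium everyone keeps their 35, and the group total is 9 × 35 = 315.
Each contributed unit returns 1.890 to the group as a whole (0.21 to each of 9 players), which exceeds 1, so the social optimum is full contribution: group total = 1.890 × 315 = 595.35.
Efficiency loss = 595.35 − 315 = 280.35.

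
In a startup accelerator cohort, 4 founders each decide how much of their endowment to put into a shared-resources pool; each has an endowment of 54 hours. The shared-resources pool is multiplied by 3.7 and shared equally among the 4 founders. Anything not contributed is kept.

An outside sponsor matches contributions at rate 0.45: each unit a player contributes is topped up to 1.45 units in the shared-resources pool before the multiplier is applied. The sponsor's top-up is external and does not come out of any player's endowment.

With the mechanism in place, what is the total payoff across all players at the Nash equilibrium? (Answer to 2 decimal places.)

1158.84 hours

Under the mechanism each unit contributed yields 3.7 × 1.45 / 4 = 1.3413 back to its contributor per unit of net cost, which exceeds 1, making full contribution the dominant choice for everyone.
So the Nash equilibrium is full contribution by all 4; the group earns 3.7 × 1.45 × 216 = 1158.84.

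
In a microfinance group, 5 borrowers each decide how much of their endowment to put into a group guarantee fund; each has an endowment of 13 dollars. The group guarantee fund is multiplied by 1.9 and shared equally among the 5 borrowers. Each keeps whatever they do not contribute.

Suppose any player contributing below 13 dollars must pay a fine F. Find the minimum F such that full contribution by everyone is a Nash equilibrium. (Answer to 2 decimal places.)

8.06 dollars

Given the others contribute fully, the best deviation is to contribute 0 (any partial contribution still incurs the fine and gives up units whose private return 0.3800 is below 1).
Deviating from 13 to 0 saves 13 dollars but forfeits the deviator's share of the drop in the group guarantee fund: 1.9/5 × 13 = 4.94.
So the deviation gain is 13 − 4.94 = 8.06, and the fine must be at least 8.06 dollars to wipe it out.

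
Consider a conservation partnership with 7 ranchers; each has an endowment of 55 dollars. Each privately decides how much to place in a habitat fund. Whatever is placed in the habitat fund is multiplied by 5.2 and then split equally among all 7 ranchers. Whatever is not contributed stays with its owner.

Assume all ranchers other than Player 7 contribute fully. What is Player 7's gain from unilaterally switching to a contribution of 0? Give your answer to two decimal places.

14.14 dollars

Switching from a contribution of 55 to 0 lets Player 7 keep an extra 55 dollars, but lowers the habitat fund by 55, which costs Player 7 their own share of that drop: 5.2/7 × 55 = 40.86.
Net gain = 55 − 40.86 = 14.14. The private return per contributed unit (0.7429) is below 1, so free-riding is indeed the best response regardless of what the others do.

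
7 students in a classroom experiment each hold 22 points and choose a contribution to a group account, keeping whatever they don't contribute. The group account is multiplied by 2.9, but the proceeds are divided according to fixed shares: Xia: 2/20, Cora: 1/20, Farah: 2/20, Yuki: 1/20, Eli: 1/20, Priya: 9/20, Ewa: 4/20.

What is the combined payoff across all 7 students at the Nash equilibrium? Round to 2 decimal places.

195.80 points

Player j's private return per contributed unit is 2.9 × (j's share). Contributing is weakly dominant for j when that share is at least 1/2.9 = 0.3448, and contributing 0 is dominant otherwise.
The only share above 0.3448 is Priya's 9/20, contributing 22; the remaining 6 contribute 0. Total contributed: 22.
The group account pays out 2.9 × 22 = 63.80 in total (split across the unequal shares, but the aggregate is all that matters for the group sum).
The 6 free-riders keep 22 each, adding 132. Group total = 132 + 63.80 = 195.80.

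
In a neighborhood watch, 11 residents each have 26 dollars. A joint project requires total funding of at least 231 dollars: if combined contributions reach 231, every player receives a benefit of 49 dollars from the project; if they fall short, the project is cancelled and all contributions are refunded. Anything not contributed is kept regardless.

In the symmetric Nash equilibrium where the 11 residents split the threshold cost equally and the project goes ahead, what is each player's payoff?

54 dollars

Equal share of the threshold: 231/11 = 21.
At this profile no one gains by cutting their contribution: any cut drops the total below 231, the project is cancelled, contributions are refunded, and the deviator ends with 26, which is less than 26 − 21 + 49 = 54. Contributing more than 21 just wastes the excess. So contributing exactly 21 is a best response.
Each player's payoff: 26 − 21 + 49 = 54.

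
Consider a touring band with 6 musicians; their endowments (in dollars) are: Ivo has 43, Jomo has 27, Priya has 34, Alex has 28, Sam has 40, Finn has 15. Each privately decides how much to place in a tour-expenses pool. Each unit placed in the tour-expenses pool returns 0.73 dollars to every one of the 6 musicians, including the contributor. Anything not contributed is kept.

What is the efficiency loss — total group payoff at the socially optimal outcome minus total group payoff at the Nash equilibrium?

632.06 dollars

The private return per contributed unit is 0.73 < 1 for everyone, so the Nash equilibrium is zero contribution and the group total is Σ E_j = 43 + 27 + 34 + 28 + 40 + 15 = 187.
Each contributed unit returns 4.380 to the group, so the social optimum is full contribution by everyone: group total = 4.380 × 187 = 819.06.
Efficiency loss = (4.380 − 1) × 187 = 632.06.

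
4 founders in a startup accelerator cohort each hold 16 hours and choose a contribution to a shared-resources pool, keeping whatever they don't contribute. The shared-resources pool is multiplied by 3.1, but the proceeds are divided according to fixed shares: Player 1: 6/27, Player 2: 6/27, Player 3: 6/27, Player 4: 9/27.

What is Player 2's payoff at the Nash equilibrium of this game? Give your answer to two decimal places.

27.02 hours

For player j, contributing a unit is worthwhile iff 3.1 × (j's share) ≥ 1, i.e. iff j's share is at least 0.3226.
Only Player 4 (9/27) clears that bar, contributing 16; the remaining 3 contribute 0. Total contributed: 16.
Player 2 keeps 16 and receives 3.1 × 16 × 6/27 = 11.02 from the shared-resources pool, for a payoff of 27.02.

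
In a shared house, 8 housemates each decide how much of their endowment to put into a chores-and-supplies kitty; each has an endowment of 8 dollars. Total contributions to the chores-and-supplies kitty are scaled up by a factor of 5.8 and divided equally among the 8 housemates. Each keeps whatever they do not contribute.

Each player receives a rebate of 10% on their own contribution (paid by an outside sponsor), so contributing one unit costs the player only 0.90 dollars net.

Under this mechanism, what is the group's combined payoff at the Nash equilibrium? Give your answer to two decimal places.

64.00 dollars

Even with the mechanism, each unit contributed returns only (5.8/8) / 0.90 = 0.8056 per unit of net cost, so contributing nothing is still dominant.
At the Nash equilibrium no one contributes; group total payoff = 8 × 8 = 64.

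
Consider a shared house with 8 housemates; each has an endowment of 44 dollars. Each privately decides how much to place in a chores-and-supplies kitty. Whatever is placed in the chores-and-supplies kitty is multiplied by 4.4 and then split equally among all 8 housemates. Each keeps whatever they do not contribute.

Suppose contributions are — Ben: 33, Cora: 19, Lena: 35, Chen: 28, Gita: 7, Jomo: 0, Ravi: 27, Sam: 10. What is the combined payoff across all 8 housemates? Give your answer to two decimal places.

892.60 dollars

Total contributed: 33 + 19 + 35 + 28 + 7 + 0 + 27 + 10 = 159; total kept: 8 × 44 − 159 = 193.
The chores-and-supplies kitty pays out 4.4 × 159 = 699.60 in aggregate.
Group total = 193 + 699.60 = 892.60.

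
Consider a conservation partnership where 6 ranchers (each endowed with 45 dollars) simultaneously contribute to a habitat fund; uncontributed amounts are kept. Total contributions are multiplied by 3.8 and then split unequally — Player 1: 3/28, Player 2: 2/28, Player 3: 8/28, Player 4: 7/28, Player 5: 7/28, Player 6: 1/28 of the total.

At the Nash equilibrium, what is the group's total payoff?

Each unit j contributes comes back to j as 3.8 × (j's share), so j prefers to contribute only if that share exceeds 1/3.8 = 0.2632; otherwise keeping the unit dominates.
The only share above 0.2632 is Player 3's 8/28, contributing 45; the remaining 5 contribute 0. Total contributed: 45.
The habitat fund pays out 3.8 × 45 = 171.00 in total (split across the unequal shares, but the aggregate is all that matters for the group sum).
The 5 free-riders keep 45 each, adding 225. Group total = 225 + 171.00 = 396.00.

396.00 dollars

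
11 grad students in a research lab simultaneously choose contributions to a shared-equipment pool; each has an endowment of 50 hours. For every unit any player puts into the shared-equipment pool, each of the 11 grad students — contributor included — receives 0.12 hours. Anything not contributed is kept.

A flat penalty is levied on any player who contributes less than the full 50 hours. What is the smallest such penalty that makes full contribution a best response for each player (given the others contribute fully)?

Given the others contribute fully, the best deviation is to contribute 0 (any partial contribution still incurs the fine and gives up units whose private return 0.12 is below 1).
Deviating from 50 to 0 saves 50 hours but forfeits the deviator's share of the drop in the shared-equipment pool: 0.12 × 50 = 6.00.
So the deviation gain is 50 − 6.00 = 44.00, and the fine must be at least 44.00 hours to wipe it out.

44.00 hours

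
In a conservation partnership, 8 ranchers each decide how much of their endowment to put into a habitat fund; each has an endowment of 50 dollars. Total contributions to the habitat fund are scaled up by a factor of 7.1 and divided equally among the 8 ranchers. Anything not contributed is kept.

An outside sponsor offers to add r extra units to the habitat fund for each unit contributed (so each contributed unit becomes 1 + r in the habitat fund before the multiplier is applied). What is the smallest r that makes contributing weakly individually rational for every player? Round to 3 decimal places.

With matching at rate r, one contributed unit becomes (1 + r) in the habitat fund and returns 7.1 × (1 + r) / 8 to the contributor.
Setting this equal to 1: 1 + r = 8/7.1 = 1.1268.
So the minimum matching rate is r = 1.1268 − 1 = 0.127.

0.127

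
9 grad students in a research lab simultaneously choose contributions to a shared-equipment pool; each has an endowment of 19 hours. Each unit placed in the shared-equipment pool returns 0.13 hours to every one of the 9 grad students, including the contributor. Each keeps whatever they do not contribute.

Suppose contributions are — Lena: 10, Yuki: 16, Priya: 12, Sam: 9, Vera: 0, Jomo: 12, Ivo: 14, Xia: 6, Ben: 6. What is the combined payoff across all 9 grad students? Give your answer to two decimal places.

185.45 hours

Total contributed: 10 + 16 + 12 + 9 + 0 + 12 + 14 + 6 + 6 = 85; total kept: 9 × 19 − 85 = 86.
The shared-equipment pool pays out 0.13 × 9 × 85 = 99.45 in aggregate.
Group total = 86 + 99.45 = 185.45.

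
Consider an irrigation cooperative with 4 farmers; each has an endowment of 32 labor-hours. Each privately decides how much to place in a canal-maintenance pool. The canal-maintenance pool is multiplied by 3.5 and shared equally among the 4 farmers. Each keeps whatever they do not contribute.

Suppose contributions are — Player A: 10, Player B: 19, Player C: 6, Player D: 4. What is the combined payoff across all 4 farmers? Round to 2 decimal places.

Total contributed: 10 + 19 + 6 + 4 = 39; total kept: 4 × 32 − 39 = 89.
The canal-maintenance pool pays out 3.5 × 39 = 136.50 in aggregate.
Group total = 89 + 136.50 = 225.50.

225.50 labor-hours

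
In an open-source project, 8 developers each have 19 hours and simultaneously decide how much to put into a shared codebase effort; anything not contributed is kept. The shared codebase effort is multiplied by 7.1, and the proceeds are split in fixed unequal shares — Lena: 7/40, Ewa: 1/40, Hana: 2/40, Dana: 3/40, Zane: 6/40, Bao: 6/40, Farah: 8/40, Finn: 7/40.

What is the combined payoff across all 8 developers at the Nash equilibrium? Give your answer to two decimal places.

For player j, contributing a unit is worthwhile iff 7.1 × (j's share) ≥ 1, i.e. iff j's share is at least 0.1408.
The shares above 0.1408 belong to Lena, Zane, Bao, Farah and Finn, contributing 19 each; the remaining 3 contribute 0. Total contributed: 95.
The shared codebase effort pays out 7.1 × 95 = 674.50 in total (split across the unequal shares, but the aggregate is all that matters for the group sum).
The 3 free-riders keep 19 each, adding 57. Group total = 57 + 674.50 = 731.50.

731.50 hours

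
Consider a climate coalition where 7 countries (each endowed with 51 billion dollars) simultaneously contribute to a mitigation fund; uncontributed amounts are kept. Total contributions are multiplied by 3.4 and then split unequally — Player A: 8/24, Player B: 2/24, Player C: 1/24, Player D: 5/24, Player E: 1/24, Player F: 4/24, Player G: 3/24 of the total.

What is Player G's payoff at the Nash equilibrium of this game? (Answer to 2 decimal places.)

For player j, contributing a unit is worthwhile iff 3.4 × (j's share) ≥ 1, i.e. iff j's share is at least 0.2941.
The only share above 0.2941 is Player A's 8/24, contributing 51; the remaining 6 contribute 0. Total contributed: 51.
Player G keeps 51 and receives 3.4 × 51 × 3/24 = 21.68 from the mitigation fund, for a payoff of 72.68.

72.68 billion dollars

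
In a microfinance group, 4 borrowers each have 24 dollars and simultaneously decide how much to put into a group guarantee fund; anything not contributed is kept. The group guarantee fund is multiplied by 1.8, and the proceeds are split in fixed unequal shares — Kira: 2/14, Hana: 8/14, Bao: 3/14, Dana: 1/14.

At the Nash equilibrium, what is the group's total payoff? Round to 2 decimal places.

115.20 dollars

Player j's private return per contributed unit is 1.8 × (j's share). Contributing is weakly dominant for j when that share is at least 1/1.8 = 0.5556, and contributing 0 is dominant otherwise.
Hana alone (share 8/14) is above the threshold, contributing 24; the remaining 3 contribute 0. Total contributed: 24.
The group guarantee fund pays out 1.8 × 24 = 43.20 in total (split across the unequal shares, but the aggregate is all that matters for the group sum).
The 3 free-riders keep 24 each, adding 72. Group total = 72 + 43.20 = 115.20.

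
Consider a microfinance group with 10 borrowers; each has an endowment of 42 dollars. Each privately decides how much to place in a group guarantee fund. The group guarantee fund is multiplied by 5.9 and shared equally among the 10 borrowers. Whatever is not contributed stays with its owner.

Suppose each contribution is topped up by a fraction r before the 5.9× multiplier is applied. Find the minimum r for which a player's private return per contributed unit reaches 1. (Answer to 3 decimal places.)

0.695

With matching at rate r, one contributed unit becomes (1 + r) in the group guarantee fund and returns 5.9 × (1 + r) / 10 to the contributor.
Setting this equal to 1: 1 + r = 10/5.9 = 1.6949.
So the minimum matching rate is r = 1.6949 − 1 = 0.695.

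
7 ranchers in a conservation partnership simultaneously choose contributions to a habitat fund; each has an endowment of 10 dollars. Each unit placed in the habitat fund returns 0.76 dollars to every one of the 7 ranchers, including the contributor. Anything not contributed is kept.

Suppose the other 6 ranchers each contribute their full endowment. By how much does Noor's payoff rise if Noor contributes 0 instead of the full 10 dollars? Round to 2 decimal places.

Switching from a contribution of 10 to 0 lets Noor keep an extra 10 dollars, but lowers the habitat fund by 10, which costs Noor their own share of that drop: 0.76 × 10 = 7.60.
Net gain = 10 − 7.60 = 2.40. The private return per contributed unit (0.76) is below 1, so free-riding is indeed the best response regardless of what the others do.

2.40 dollars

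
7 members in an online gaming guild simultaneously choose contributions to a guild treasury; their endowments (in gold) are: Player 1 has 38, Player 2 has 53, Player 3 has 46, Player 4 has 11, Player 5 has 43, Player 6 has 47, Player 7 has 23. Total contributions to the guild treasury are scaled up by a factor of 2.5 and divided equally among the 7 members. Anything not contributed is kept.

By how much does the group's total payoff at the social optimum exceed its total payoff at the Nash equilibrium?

391.50 gold

The private return per contributed unit is 2.5/7 = 0.3571 < 1 for every player regardless of endowment, so the Nash equilibrium is zero contribution and the group total is Σ E_j = 38 + 53 + 46 + 11 + 43 + 47 + 23 = 261.
Each contributed unit returns 2.500 to the group, so the social optimum is full contribution by everyone: group total = 2.500 × 261 = 652.50.
Efficiency loss = (2.500 − 1) × 261 = 391.50.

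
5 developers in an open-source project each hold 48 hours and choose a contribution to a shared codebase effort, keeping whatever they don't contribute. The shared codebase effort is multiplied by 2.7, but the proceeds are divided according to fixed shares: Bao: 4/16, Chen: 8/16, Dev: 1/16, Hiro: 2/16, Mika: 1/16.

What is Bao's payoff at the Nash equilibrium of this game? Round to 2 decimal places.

80.40 hours

A player with share s gets back 2.7·s per unit contributed, so full contribution is dominant for anyone with s > 1/2.7 = 0.3704 and zero contribution is dominant for anyone below.
The only share above 0.3704 is Chen's 8/16, contributing 48; the remaining 4 contribute 0. Total contributed: 48.
Bao keeps 48 and receives 2.7 × 48 × 4/16 = 32.40 from the shared codebase effort, for a payoff of 80.40.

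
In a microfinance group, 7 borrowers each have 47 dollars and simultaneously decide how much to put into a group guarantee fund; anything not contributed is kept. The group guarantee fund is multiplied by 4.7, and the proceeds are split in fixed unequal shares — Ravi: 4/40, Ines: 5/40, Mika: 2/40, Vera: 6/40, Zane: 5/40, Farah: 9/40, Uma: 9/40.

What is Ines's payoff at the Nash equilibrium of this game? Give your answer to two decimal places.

102.23 dollars

A player with share s gets back 4.7·s per unit contributed, so full contribution is dominant for anyone with s > 1/4.7 = 0.2128 and zero contribution is dominant for anyone below.
The shares above 0.2128 belong to Farah and Uma, contributing 47 each; the remaining 5 contribute 0. Total contributed: 94.
Ines keeps 47 and receives 4.7 × 94 × 5/40 = 55.23 from the group guarantee fund, for a payoff of 102.23.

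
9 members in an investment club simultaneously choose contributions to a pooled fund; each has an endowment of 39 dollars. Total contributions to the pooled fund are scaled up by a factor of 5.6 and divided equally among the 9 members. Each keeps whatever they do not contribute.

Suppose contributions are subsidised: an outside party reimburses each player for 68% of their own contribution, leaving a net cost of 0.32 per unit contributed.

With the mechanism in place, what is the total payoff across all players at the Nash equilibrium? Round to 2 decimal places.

The effective private return per unit is now (5.6/9) / 0.32 = 1.9444 > 1, so every player's dominant strategy flips to full contribution.
At the Nash equilibrium everyone contributes 39. Group total payoff = 9 × (39 × 0.68 + 5.6 × 39) = 2204.28.

2204.28 dollars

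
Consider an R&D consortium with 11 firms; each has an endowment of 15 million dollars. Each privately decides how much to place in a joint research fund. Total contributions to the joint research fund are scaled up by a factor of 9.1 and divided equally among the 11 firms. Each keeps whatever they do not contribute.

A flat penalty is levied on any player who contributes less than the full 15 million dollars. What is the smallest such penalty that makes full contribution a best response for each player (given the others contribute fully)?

Given the others contribute fully, the best deviation is to contribute 0 (any partial contribution still incurs the fine and gives up units whose private return 0.8273 is below 1).
Deviating from 15 to 0 saves 15 million dollars but forfeits the deviator's share of the drop in the joint research fund: 9.1/11 × 15 = 12.41.
So the deviation gain is 15 − 12.41 = 2.59, and the fine must be at least 2.59 million dollars to wipe it out.

2.59 million dollars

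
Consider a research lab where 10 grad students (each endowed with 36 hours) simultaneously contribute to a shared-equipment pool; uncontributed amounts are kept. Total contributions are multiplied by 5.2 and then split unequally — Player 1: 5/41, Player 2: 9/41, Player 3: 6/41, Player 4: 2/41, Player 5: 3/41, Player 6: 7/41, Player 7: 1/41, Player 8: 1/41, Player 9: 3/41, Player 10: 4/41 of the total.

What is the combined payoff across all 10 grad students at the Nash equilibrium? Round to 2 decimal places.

A player with share s gets back 5.2·s per unit contributed, so full contribution is dominant for anyone with s > 1/5.2 = 0.1923 and zero contribution is dominant for anyone below.
Only Player 2 (9/41) clears that bar, contributing 36; the remaining 9 contribute 0. Total contributed: 36.
The shared-equipment pool pays out 5.2 × 36 = 187.20 in total (split across the unequal shares, but the aggregate is all that matters for the group sum).
The 9 free-riders keep 36 each, adding 324. Group total = 324 + 187.20 = 511.20.

511.20 hours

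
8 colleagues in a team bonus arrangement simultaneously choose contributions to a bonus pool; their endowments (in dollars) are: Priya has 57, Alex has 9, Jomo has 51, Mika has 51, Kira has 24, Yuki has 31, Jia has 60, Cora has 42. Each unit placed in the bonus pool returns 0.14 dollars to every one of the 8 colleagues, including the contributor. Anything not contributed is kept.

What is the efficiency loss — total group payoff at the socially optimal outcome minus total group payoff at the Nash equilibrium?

The private return per contributed unit is 0.14 < 1 for everyone, so the Nash equilibrium is zero contribution and the group total is Σ E_j = 57 + 9 + 51 + 51 + 24 + 31 + 60 + 42 = 325.
Each contributed unit returns 1.120 to the group, so the social optimum is full contribution by everyone: group total = 1.120 × 325 = 364.00.
Efficiency loss = (1.120 − 1) × 325 = 39.00.

39.00 dollars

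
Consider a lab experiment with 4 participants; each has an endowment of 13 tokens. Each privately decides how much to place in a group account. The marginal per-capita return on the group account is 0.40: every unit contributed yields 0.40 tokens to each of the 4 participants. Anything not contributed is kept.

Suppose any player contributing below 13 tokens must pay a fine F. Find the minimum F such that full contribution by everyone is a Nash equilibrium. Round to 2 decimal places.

Given the others contribute fully, the best deviation is to contribute 0 (any partial contribution still incurs the fine and gives up units whose private return 0.40 is below 1).
Deviating from 13 to 0 saves 13 tokens but forfeits the deviator's share of the drop in the group account: 0.40 × 13 = 5.20.
So the deviation gain is 13 − 5.20 = 7.80, and the fine must be at least 7.80 tokens to wipe it out.

7.80 tokens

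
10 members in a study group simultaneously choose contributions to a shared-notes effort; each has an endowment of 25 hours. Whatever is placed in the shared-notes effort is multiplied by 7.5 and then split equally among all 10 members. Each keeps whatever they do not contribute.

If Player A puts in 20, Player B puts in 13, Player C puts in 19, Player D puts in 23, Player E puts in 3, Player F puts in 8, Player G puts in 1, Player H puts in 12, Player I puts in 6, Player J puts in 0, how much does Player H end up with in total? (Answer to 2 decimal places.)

Total contributed: 20 + 13 + 19 + 23 + 3 + 8 + 1 + 12 + 6 + 0 = 105.
Each receives 7.5 × 105 / 10 = 78.75 from the shared-notes effort.
Player H keeps 25 − 12 = 13, so Player H's payoff is 13 + 78.75 = 91.75.

91.75 hours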